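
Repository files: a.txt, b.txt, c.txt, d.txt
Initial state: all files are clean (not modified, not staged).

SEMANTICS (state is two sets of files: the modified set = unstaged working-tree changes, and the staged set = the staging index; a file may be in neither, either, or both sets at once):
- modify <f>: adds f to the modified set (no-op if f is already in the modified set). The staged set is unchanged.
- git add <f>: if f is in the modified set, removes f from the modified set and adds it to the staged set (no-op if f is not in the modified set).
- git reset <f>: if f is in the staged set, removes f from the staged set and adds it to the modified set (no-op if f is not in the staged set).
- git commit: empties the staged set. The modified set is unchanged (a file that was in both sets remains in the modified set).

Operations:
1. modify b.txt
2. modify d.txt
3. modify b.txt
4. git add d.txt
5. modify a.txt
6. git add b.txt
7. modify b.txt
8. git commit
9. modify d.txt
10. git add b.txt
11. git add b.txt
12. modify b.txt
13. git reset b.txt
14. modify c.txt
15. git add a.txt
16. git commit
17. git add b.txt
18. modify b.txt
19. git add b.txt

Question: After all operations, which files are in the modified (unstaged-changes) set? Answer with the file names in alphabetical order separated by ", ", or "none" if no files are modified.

Answer: c.txt, d.txt

Derivation:
After op 1 (modify b.txt): modified={b.txt} staged={none}
After op 2 (modify d.txt): modified={b.txt, d.txt} staged={none}
After op 3 (modify b.txt): modified={b.txt, d.txt} staged={none}
After op 4 (git add d.txt): modified={b.txt} staged={d.txt}
After op 5 (modify a.txt): modified={a.txt, b.txt} staged={d.txt}
After op 6 (git add b.txt): modified={a.txt} staged={b.txt, d.txt}
After op 7 (modify b.txt): modified={a.txt, b.txt} staged={b.txt, d.txt}
After op 8 (git commit): modified={a.txt, b.txt} staged={none}
After op 9 (modify d.txt): modified={a.txt, b.txt, d.txt} staged={none}
After op 10 (git add b.txt): modified={a.txt, d.txt} staged={b.txt}
After op 11 (git add b.txt): modified={a.txt, d.txt} staged={b.txt}
After op 12 (modify b.txt): modified={a.txt, b.txt, d.txt} staged={b.txt}
After op 13 (git reset b.txt): modified={a.txt, b.txt, d.txt} staged={none}
After op 14 (modify c.txt): modified={a.txt, b.txt, c.txt, d.txt} staged={none}
After op 15 (git add a.txt): modified={b.txt, c.txt, d.txt} staged={a.txt}
After op 16 (git commit): modified={b.txt, c.txt, d.txt} staged={none}
After op 17 (git add b.txt): modified={c.txt, d.txt} staged={b.txt}
After op 18 (modify b.txt): modified={b.txt, c.txt, d.txt} staged={b.txt}
After op 19 (git add b.txt): modified={c.txt, d.txt} staged={b.txt}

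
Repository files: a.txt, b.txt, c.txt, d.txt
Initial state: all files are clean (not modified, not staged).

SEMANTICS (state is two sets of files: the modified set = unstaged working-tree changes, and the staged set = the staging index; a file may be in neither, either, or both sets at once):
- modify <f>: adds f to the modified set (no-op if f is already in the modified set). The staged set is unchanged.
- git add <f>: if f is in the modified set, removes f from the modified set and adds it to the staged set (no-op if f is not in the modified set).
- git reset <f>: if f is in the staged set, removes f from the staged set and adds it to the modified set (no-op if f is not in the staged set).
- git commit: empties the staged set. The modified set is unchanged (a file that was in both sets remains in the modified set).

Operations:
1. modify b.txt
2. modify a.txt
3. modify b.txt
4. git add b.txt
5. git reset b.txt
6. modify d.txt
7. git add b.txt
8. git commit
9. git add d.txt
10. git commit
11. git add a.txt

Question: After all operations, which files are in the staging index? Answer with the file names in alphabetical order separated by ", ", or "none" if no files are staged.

Answer: a.txt

Derivation:
After op 1 (modify b.txt): modified={b.txt} staged={none}
After op 2 (modify a.txt): modified={a.txt, b.txt} staged={none}
After op 3 (modify b.txt): modified={a.txt, b.txt} staged={none}
After op 4 (git add b.txt): modified={a.txt} staged={b.txt}
After op 5 (git reset b.txt): modified={a.txt, b.txt} staged={none}
After op 6 (modify d.txt): modified={a.txt, b.txt, d.txt} staged={none}
After op 7 (git add b.txt): modified={a.txt, d.txt} staged={b.txt}
After op 8 (git commit): modified={a.txt, d.txt} staged={none}
After op 9 (git add d.txt): modified={a.txt} staged={d.txt}
After op 10 (git commit): modified={a.txt} staged={none}
After op 11 (git add a.txt): modified={none} staged={a.txt}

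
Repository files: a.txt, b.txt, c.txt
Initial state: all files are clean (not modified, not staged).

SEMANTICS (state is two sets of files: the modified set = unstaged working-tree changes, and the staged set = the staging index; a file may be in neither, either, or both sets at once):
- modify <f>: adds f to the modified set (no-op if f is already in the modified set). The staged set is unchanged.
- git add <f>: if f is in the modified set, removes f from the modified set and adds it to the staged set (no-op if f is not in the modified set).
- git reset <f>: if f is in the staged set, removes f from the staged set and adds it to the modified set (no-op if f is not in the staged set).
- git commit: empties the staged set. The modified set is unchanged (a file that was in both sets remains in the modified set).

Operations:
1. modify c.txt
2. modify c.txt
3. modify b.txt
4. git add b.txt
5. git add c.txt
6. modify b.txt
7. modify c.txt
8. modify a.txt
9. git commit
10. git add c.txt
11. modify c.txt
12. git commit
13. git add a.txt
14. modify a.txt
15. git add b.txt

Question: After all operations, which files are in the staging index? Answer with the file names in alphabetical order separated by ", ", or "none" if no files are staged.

After op 1 (modify c.txt): modified={c.txt} staged={none}
After op 2 (modify c.txt): modified={c.txt} staged={none}
After op 3 (modify b.txt): modified={b.txt, c.txt} staged={none}
After op 4 (git add b.txt): modified={c.txt} staged={b.txt}
After op 5 (git add c.txt): modified={none} staged={b.txt, c.txt}
After op 6 (modify b.txt): modified={b.txt} staged={b.txt, c.txt}
After op 7 (modify c.txt): modified={b.txt, c.txt} staged={b.txt, c.txt}
After op 8 (modify a.txt): modified={a.txt, b.txt, c.txt} staged={b.txt, c.txt}
After op 9 (git commit): modified={a.txt, b.txt, c.txt} staged={none}
After op 10 (git add c.txt): modified={a.txt, b.txt} staged={c.txt}
After op 11 (modify c.txt): modified={a.txt, b.txt, c.txt} staged={c.txt}
After op 12 (git commit): modified={a.txt, b.txt, c.txt} staged={none}
After op 13 (git add a.txt): modified={b.txt, c.txt} staged={a.txt}
After op 14 (modify a.txt): modified={a.txt, b.txt, c.txt} staged={a.txt}
After op 15 (git add b.txt): modified={a.txt, c.txt} staged={a.txt, b.txt}

Answer: a.txt, b.txt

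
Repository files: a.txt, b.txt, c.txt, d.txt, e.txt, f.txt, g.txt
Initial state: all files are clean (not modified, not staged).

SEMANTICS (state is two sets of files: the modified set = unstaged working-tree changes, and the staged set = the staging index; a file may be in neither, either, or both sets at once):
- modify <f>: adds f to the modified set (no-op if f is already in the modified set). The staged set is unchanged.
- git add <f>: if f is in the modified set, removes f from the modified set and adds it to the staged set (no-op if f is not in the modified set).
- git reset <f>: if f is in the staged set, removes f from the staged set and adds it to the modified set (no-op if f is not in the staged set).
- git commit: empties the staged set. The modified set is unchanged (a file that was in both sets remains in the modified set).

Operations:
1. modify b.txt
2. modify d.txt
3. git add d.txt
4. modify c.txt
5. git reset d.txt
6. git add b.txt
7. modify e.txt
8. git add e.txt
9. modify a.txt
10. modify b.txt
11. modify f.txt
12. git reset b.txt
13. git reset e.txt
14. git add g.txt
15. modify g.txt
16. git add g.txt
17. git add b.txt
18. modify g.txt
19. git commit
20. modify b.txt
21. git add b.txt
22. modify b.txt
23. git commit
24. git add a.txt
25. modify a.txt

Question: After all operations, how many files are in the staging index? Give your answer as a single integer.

After op 1 (modify b.txt): modified={b.txt} staged={none}
After op 2 (modify d.txt): modified={b.txt, d.txt} staged={none}
After op 3 (git add d.txt): modified={b.txt} staged={d.txt}
After op 4 (modify c.txt): modified={b.txt, c.txt} staged={d.txt}
After op 5 (git reset d.txt): modified={b.txt, c.txt, d.txt} staged={none}
After op 6 (git add b.txt): modified={c.txt, d.txt} staged={b.txt}
After op 7 (modify e.txt): modified={c.txt, d.txt, e.txt} staged={b.txt}
After op 8 (git add e.txt): modified={c.txt, d.txt} staged={b.txt, e.txt}
After op 9 (modify a.txt): modified={a.txt, c.txt, d.txt} staged={b.txt, e.txt}
After op 10 (modify b.txt): modified={a.txt, b.txt, c.txt, d.txt} staged={b.txt, e.txt}
After op 11 (modify f.txt): modified={a.txt, b.txt, c.txt, d.txt, f.txt} staged={b.txt, e.txt}
After op 12 (git reset b.txt): modified={a.txt, b.txt, c.txt, d.txt, f.txt} staged={e.txt}
After op 13 (git reset e.txt): modified={a.txt, b.txt, c.txt, d.txt, e.txt, f.txt} staged={none}
After op 14 (git add g.txt): modified={a.txt, b.txt, c.txt, d.txt, e.txt, f.txt} staged={none}
After op 15 (modify g.txt): modified={a.txt, b.txt, c.txt, d.txt, e.txt, f.txt, g.txt} staged={none}
After op 16 (git add g.txt): modified={a.txt, b.txt, c.txt, d.txt, e.txt, f.txt} staged={g.txt}
After op 17 (git add b.txt): modified={a.txt, c.txt, d.txt, e.txt, f.txt} staged={b.txt, g.txt}
After op 18 (modify g.txt): modified={a.txt, c.txt, d.txt, e.txt, f.txt, g.txt} staged={b.txt, g.txt}
After op 19 (git commit): modified={a.txt, c.txt, d.txt, e.txt, f.txt, g.txt} staged={none}
After op 20 (modify b.txt): modified={a.txt, b.txt, c.txt, d.txt, e.txt, f.txt, g.txt} staged={none}
After op 21 (git add b.txt): modified={a.txt, c.txt, d.txt, e.txt, f.txt, g.txt} staged={b.txt}
After op 22 (modify b.txt): modified={a.txt, b.txt, c.txt, d.txt, e.txt, f.txt, g.txt} staged={b.txt}
After op 23 (git commit): modified={a.txt, b.txt, c.txt, d.txt, e.txt, f.txt, g.txt} staged={none}
After op 24 (git add a.txt): modified={b.txt, c.txt, d.txt, e.txt, f.txt, g.txt} staged={a.txt}
After op 25 (modify a.txt): modified={a.txt, b.txt, c.txt, d.txt, e.txt, f.txt, g.txt} staged={a.txt}
Final staged set: {a.txt} -> count=1

Answer: 1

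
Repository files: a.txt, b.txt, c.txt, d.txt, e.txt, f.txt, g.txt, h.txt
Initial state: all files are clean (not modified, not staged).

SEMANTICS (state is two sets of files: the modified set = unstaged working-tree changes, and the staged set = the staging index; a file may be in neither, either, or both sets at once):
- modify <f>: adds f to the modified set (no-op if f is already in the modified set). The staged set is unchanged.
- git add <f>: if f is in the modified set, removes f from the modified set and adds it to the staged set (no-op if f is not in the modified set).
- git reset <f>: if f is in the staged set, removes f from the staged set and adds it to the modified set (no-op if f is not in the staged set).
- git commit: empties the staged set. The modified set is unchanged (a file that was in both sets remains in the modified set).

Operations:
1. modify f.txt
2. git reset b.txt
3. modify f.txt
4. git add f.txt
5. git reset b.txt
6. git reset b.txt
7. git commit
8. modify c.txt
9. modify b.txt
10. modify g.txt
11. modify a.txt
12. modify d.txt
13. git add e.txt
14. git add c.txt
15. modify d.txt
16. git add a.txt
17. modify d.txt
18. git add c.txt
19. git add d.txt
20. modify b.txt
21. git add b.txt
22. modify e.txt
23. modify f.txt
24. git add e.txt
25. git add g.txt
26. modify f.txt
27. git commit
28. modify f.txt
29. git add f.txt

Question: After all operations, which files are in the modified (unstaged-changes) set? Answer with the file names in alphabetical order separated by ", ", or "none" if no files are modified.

Answer: none

Derivation:
After op 1 (modify f.txt): modified={f.txt} staged={none}
After op 2 (git reset b.txt): modified={f.txt} staged={none}
After op 3 (modify f.txt): modified={f.txt} staged={none}
After op 4 (git add f.txt): modified={none} staged={f.txt}
After op 5 (git reset b.txt): modified={none} staged={f.txt}
After op 6 (git reset b.txt): modified={none} staged={f.txt}
After op 7 (git commit): modified={none} staged={none}
After op 8 (modify c.txt): modified={c.txt} staged={none}
After op 9 (modify b.txt): modified={b.txt, c.txt} staged={none}
After op 10 (modify g.txt): modified={b.txt, c.txt, g.txt} staged={none}
After op 11 (modify a.txt): modified={a.txt, b.txt, c.txt, g.txt} staged={none}
After op 12 (modify d.txt): modified={a.txt, b.txt, c.txt, d.txt, g.txt} staged={none}
After op 13 (git add e.txt): modified={a.txt, b.txt, c.txt, d.txt, g.txt} staged={none}
After op 14 (git add c.txt): modified={a.txt, b.txt, d.txt, g.txt} staged={c.txt}
After op 15 (modify d.txt): modified={a.txt, b.txt, d.txt, g.txt} staged={c.txt}
After op 16 (git add a.txt): modified={b.txt, d.txt, g.txt} staged={a.txt, c.txt}
After op 17 (modify d.txt): modified={b.txt, d.txt, g.txt} staged={a.txt, c.txt}
After op 18 (git add c.txt): modified={b.txt, d.txt, g.txt} staged={a.txt, c.txt}
After op 19 (git add d.txt): modified={b.txt, g.txt} staged={a.txt, c.txt, d.txt}
After op 20 (modify b.txt): modified={b.txt, g.txt} staged={a.txt, c.txt, d.txt}
After op 21 (git add b.txt): modified={g.txt} staged={a.txt, b.txt, c.txt, d.txt}
After op 22 (modify e.txt): modified={e.txt, g.txt} staged={a.txt, b.txt, c.txt, d.txt}
After op 23 (modify f.txt): modified={e.txt, f.txt, g.txt} staged={a.txt, b.txt, c.txt, d.txt}
After op 24 (git add e.txt): modified={f.txt, g.txt} staged={a.txt, b.txt, c.txt, d.txt, e.txt}
After op 25 (git add g.txt): modified={f.txt} staged={a.txt, b.txt, c.txt, d.txt, e.txt, g.txt}
After op 26 (modify f.txt): modified={f.txt} staged={a.txt, b.txt, c.txt, d.txt, e.txt, g.txt}
After op 27 (git commit): modified={f.txt} staged={none}
After op 28 (modify f.txt): modified={f.txt} staged={none}
After op 29 (git add f.txt): modified={none} staged={f.txt}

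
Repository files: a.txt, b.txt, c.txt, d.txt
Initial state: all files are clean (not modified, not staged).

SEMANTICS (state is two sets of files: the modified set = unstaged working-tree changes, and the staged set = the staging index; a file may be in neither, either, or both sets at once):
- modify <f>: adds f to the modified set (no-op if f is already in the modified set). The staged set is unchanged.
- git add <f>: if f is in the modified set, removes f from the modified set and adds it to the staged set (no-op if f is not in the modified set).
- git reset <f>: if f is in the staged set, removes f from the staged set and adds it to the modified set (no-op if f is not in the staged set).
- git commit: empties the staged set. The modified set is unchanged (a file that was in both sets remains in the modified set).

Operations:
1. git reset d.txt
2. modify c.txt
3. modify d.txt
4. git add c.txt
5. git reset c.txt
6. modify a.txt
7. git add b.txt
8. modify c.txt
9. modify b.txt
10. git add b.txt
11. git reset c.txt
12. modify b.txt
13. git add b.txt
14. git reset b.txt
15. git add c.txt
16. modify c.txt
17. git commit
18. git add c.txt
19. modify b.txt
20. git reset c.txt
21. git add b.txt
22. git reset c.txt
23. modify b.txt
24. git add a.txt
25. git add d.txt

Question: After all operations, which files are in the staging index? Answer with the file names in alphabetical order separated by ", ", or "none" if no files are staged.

After op 1 (git reset d.txt): modified={none} staged={none}
After op 2 (modify c.txt): modified={c.txt} staged={none}
After op 3 (modify d.txt): modified={c.txt, d.txt} staged={none}
After op 4 (git add c.txt): modified={d.txt} staged={c.txt}
After op 5 (git reset c.txt): modified={c.txt, d.txt} staged={none}
After op 6 (modify a.txt): modified={a.txt, c.txt, d.txt} staged={none}
After op 7 (git add b.txt): modified={a.txt, c.txt, d.txt} staged={none}
After op 8 (modify c.txt): modified={a.txt, c.txt, d.txt} staged={none}
After op 9 (modify b.txt): modified={a.txt, b.txt, c.txt, d.txt} staged={none}
After op 10 (git add b.txt): modified={a.txt, c.txt, d.txt} staged={b.txt}
After op 11 (git reset c.txt): modified={a.txt, c.txt, d.txt} staged={b.txt}
After op 12 (modify b.txt): modified={a.txt, b.txt, c.txt, d.txt} staged={b.txt}
After op 13 (git add b.txt): modified={a.txt, c.txt, d.txt} staged={b.txt}
After op 14 (git reset b.txt): modified={a.txt, b.txt, c.txt, d.txt} staged={none}
After op 15 (git add c.txt): modified={a.txt, b.txt, d.txt} staged={c.txt}
After op 16 (modify c.txt): modified={a.txt, b.txt, c.txt, d.txt} staged={c.txt}
After op 17 (git commit): modified={a.txt, b.txt, c.txt, d.txt} staged={none}
After op 18 (git add c.txt): modified={a.txt, b.txt, d.txt} staged={c.txt}
After op 19 (modify b.txt): modified={a.txt, b.txt, d.txt} staged={c.txt}
After op 20 (git reset c.txt): modified={a.txt, b.txt, c.txt, d.txt} staged={none}
After op 21 (git add b.txt): modified={a.txt, c.txt, d.txt} staged={b.txt}
After op 22 (git reset c.txt): modified={a.txt, c.txt, d.txt} staged={b.txt}
After op 23 (modify b.txt): modified={a.txt, b.txt, c.txt, d.txt} staged={b.txt}
After op 24 (git add a.txt): modified={b.txt, c.txt, d.txt} staged={a.txt, b.txt}
After op 25 (git add d.txt): modified={b.txt, c.txt} staged={a.txt, b.txt, d.txt}

Answer: a.txt, b.txt, d.txt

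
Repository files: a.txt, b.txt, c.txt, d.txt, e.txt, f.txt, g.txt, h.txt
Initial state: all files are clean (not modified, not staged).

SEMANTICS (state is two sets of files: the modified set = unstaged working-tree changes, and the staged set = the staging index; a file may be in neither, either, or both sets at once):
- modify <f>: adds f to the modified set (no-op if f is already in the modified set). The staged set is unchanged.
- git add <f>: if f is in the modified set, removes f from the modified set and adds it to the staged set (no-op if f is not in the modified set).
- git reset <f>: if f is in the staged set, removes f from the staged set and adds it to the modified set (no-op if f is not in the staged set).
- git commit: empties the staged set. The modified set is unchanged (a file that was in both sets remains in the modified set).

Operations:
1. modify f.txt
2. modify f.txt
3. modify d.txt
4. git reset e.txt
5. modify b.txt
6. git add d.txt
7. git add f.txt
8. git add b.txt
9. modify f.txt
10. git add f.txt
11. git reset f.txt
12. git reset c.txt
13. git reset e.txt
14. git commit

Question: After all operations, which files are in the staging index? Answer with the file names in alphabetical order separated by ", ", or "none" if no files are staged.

Answer: none

Derivation:
After op 1 (modify f.txt): modified={f.txt} staged={none}
After op 2 (modify f.txt): modified={f.txt} staged={none}
After op 3 (modify d.txt): modified={d.txt, f.txt} staged={none}
After op 4 (git reset e.txt): modified={d.txt, f.txt} staged={none}
After op 5 (modify b.txt): modified={b.txt, d.txt, f.txt} staged={none}
After op 6 (git add d.txt): modified={b.txt, f.txt} staged={d.txt}
After op 7 (git add f.txt): modified={b.txt} staged={d.txt, f.txt}
After op 8 (git add b.txt): modified={none} staged={b.txt, d.txt, f.txt}
After op 9 (modify f.txt): modified={f.txt} staged={b.txt, d.txt, f.txt}
After op 10 (git add f.txt): modified={none} staged={b.txt, d.txt, f.txt}
After op 11 (git reset f.txt): modified={f.txt} staged={b.txt, d.txt}
After op 12 (git reset c.txt): modified={f.txt} staged={b.txt, d.txt}
After op 13 (git reset e.txt): modified={f.txt} staged={b.txt, d.txt}
After op 14 (git commit): modified={f.txt} staged={none}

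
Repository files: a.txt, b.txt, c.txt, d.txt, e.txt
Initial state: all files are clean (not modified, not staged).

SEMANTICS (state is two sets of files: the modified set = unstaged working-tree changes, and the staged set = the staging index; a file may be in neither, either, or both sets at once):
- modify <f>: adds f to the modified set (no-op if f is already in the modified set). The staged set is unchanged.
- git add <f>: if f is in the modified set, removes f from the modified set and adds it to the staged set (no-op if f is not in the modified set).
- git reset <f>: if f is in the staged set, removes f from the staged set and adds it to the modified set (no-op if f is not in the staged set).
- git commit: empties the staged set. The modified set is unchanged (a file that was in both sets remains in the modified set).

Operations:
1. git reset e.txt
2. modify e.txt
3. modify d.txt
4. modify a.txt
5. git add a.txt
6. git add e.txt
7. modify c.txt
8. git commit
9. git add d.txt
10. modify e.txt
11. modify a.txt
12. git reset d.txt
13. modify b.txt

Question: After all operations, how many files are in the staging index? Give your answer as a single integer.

After op 1 (git reset e.txt): modified={none} staged={none}
After op 2 (modify e.txt): modified={e.txt} staged={none}
After op 3 (modify d.txt): modified={d.txt, e.txt} staged={none}
After op 4 (modify a.txt): modified={a.txt, d.txt, e.txt} staged={none}
After op 5 (git add a.txt): modified={d.txt, e.txt} staged={a.txt}
After op 6 (git add e.txt): modified={d.txt} staged={a.txt, e.txt}
After op 7 (modify c.txt): modified={c.txt, d.txt} staged={a.txt, e.txt}
After op 8 (git commit): modified={c.txt, d.txt} staged={none}
After op 9 (git add d.txt): modified={c.txt} staged={d.txt}
After op 10 (modify e.txt): modified={c.txt, e.txt} staged={d.txt}
After op 11 (modify a.txt): modified={a.txt, c.txt, e.txt} staged={d.txt}
After op 12 (git reset d.txt): modified={a.txt, c.txt, d.txt, e.txt} staged={none}
After op 13 (modify b.txt): modified={a.txt, b.txt, c.txt, d.txt, e.txt} staged={none}
Final staged set: {none} -> count=0

Answer: 0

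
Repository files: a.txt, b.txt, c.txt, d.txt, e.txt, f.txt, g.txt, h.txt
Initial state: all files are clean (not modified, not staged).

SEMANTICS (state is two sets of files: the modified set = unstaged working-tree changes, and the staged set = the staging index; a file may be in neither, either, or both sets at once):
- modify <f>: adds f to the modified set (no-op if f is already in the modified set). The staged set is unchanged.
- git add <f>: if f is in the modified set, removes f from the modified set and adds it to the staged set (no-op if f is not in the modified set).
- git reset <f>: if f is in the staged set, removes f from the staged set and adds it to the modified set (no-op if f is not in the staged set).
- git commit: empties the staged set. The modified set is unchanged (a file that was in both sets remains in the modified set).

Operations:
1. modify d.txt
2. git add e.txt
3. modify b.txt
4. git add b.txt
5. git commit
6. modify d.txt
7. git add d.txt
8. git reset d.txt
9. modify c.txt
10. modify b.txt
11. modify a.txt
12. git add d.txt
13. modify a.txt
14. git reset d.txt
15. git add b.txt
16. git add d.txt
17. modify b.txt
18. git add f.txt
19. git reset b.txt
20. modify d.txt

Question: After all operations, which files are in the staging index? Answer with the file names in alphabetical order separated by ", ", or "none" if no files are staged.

Answer: d.txt

Derivation:
After op 1 (modify d.txt): modified={d.txt} staged={none}
After op 2 (git add e.txt): modified={d.txt} staged={none}
After op 3 (modify b.txt): modified={b.txt, d.txt} staged={none}
After op 4 (git add b.txt): modified={d.txt} staged={b.txt}
After op 5 (git commit): modified={d.txt} staged={none}
After op 6 (modify d.txt): modified={d.txt} staged={none}
After op 7 (git add d.txt): modified={none} staged={d.txt}
After op 8 (git reset d.txt): modified={d.txt} staged={none}
After op 9 (modify c.txt): modified={c.txt, d.txt} staged={none}
After op 10 (modify b.txt): modified={b.txt, c.txt, d.txt} staged={none}
After op 11 (modify a.txt): modified={a.txt, b.txt, c.txt, d.txt} staged={none}
After op 12 (git add d.txt): modified={a.txt, b.txt, c.txt} staged={d.txt}
After op 13 (modify a.txt): modified={a.txt, b.txt, c.txt} staged={d.txt}
After op 14 (git reset d.txt): modified={a.txt, b.txt, c.txt, d.txt} staged={none}
After op 15 (git add b.txt): modified={a.txt, c.txt, d.txt} staged={b.txt}
After op 16 (git add d.txt): modified={a.txt, c.txt} staged={b.txt, d.txt}
After op 17 (modify b.txt): modified={a.txt, b.txt, c.txt} staged={b.txt, d.txt}
After op 18 (git add f.txt): modified={a.txt, b.txt, c.txt} staged={b.txt, d.txt}
After op 19 (git reset b.txt): modified={a.txt, b.txt, c.txt} staged={d.txt}
After op 20 (modify d.txt): modified={a.txt, b.txt, c.txt, d.txt} staged={d.txt}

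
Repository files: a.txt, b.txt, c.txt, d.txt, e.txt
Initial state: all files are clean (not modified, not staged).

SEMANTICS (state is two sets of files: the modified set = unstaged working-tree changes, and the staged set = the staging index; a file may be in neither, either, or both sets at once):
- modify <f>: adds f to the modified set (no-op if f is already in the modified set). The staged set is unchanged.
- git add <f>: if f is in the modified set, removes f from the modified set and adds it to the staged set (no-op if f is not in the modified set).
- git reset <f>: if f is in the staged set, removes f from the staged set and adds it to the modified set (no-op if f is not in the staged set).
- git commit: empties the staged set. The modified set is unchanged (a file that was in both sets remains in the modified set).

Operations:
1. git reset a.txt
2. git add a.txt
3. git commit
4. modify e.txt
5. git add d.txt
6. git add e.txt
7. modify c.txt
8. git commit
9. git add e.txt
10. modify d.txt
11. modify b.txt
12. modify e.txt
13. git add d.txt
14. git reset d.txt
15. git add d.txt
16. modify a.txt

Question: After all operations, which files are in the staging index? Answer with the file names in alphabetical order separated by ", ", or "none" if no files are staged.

After op 1 (git reset a.txt): modified={none} staged={none}
After op 2 (git add a.txt): modified={none} staged={none}
After op 3 (git commit): modified={none} staged={none}
After op 4 (modify e.txt): modified={e.txt} staged={none}
After op 5 (git add d.txt): modified={e.txt} staged={none}
After op 6 (git add e.txt): modified={none} staged={e.txt}
After op 7 (modify c.txt): modified={c.txt} staged={e.txt}
After op 8 (git commit): modified={c.txt} staged={none}
After op 9 (git add e.txt): modified={c.txt} staged={none}
After op 10 (modify d.txt): modified={c.txt, d.txt} staged={none}
After op 11 (modify b.txt): modified={b.txt, c.txt, d.txt} staged={none}
After op 12 (modify e.txt): modified={b.txt, c.txt, d.txt, e.txt} staged={none}
After op 13 (git add d.txt): modified={b.txt, c.txt, e.txt} staged={d.txt}
After op 14 (git reset d.txt): modified={b.txt, c.txt, d.txt, e.txt} staged={none}
After op 15 (git add d.txt): modified={b.txt, c.txt, e.txt} staged={d.txt}
After op 16 (modify a.txt): modified={a.txt, b.txt, c.txt, e.txt} staged={d.txt}

Answer: d.txt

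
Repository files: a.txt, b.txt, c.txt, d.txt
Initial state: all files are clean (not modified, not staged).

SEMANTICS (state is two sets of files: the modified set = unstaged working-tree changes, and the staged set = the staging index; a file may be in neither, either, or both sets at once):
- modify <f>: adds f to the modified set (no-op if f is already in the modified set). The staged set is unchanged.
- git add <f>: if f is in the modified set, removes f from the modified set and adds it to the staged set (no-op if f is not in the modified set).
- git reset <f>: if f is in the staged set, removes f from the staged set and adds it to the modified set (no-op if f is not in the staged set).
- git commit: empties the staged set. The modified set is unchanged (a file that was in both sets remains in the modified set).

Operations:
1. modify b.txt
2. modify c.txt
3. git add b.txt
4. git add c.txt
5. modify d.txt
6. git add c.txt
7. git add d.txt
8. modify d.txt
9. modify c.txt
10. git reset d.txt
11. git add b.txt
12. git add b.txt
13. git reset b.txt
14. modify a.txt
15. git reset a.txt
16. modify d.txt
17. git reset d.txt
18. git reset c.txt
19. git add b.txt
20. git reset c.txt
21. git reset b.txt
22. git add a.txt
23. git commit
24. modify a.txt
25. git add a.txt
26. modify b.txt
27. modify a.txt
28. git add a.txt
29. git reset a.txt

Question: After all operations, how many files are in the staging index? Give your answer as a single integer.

After op 1 (modify b.txt): modified={b.txt} staged={none}
After op 2 (modify c.txt): modified={b.txt, c.txt} staged={none}
After op 3 (git add b.txt): modified={c.txt} staged={b.txt}
After op 4 (git add c.txt): modified={none} staged={b.txt, c.txt}
After op 5 (modify d.txt): modified={d.txt} staged={b.txt, c.txt}
After op 6 (git add c.txt): modified={d.txt} staged={b.txt, c.txt}
After op 7 (git add d.txt): modified={none} staged={b.txt, c.txt, d.txt}
After op 8 (modify d.txt): modified={d.txt} staged={b.txt, c.txt, d.txt}
After op 9 (modify c.txt): modified={c.txt, d.txt} staged={b.txt, c.txt, d.txt}
After op 10 (git reset d.txt): modified={c.txt, d.txt} staged={b.txt, c.txt}
After op 11 (git add b.txt): modified={c.txt, d.txt} staged={b.txt, c.txt}
After op 12 (git add b.txt): modified={c.txt, d.txt} staged={b.txt, c.txt}
After op 13 (git reset b.txt): modified={b.txt, c.txt, d.txt} staged={c.txt}
After op 14 (modify a.txt): modified={a.txt, b.txt, c.txt, d.txt} staged={c.txt}
After op 15 (git reset a.txt): modified={a.txt, b.txt, c.txt, d.txt} staged={c.txt}
After op 16 (modify d.txt): modified={a.txt, b.txt, c.txt, d.txt} staged={c.txt}
After op 17 (git reset d.txt): modified={a.txt, b.txt, c.txt, d.txt} staged={c.txt}
After op 18 (git reset c.txt): modified={a.txt, b.txt, c.txt, d.txt} staged={none}
After op 19 (git add b.txt): modified={a.txt, c.txt, d.txt} staged={b.txt}
After op 20 (git reset c.txt): modified={a.txt, c.txt, d.txt} staged={b.txt}
After op 21 (git reset b.txt): modified={a.txt, b.txt, c.txt, d.txt} staged={none}
After op 22 (git add a.txt): modified={b.txt, c.txt, d.txt} staged={a.txt}
After op 23 (git commit): modified={b.txt, c.txt, d.txt} staged={none}
After op 24 (modify a.txt): modified={a.txt, b.txt, c.txt, d.txt} staged={none}
After op 25 (git add a.txt): modified={b.txt, c.txt, d.txt} staged={a.txt}
After op 26 (modify b.txt): modified={b.txt, c.txt, d.txt} staged={a.txt}
After op 27 (modify a.txt): modified={a.txt, b.txt, c.txt, d.txt} staged={a.txt}
After op 28 (git add a.txt): modified={b.txt, c.txt, d.txt} staged={a.txt}
After op 29 (git reset a.txt): modified={a.txt, b.txt, c.txt, d.txt} staged={none}
Final staged set: {none} -> count=0

Answer: 0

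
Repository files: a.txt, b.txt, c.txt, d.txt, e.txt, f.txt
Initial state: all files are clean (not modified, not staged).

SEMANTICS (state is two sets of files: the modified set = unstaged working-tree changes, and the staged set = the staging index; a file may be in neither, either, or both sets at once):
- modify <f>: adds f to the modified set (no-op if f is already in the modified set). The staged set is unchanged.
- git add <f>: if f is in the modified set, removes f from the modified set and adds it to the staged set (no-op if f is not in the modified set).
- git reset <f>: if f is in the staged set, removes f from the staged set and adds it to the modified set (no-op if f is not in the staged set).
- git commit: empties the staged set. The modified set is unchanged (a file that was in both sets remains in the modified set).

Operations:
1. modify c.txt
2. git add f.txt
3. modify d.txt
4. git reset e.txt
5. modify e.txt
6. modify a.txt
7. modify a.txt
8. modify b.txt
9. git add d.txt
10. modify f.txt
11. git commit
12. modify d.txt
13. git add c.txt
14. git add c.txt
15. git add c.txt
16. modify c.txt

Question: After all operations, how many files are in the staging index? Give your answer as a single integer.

After op 1 (modify c.txt): modified={c.txt} staged={none}
After op 2 (git add f.txt): modified={c.txt} staged={none}
After op 3 (modify d.txt): modified={c.txt, d.txt} staged={none}
After op 4 (git reset e.txt): modified={c.txt, d.txt} staged={none}
After op 5 (modify e.txt): modified={c.txt, d.txt, e.txt} staged={none}
After op 6 (modify a.txt): modified={a.txt, c.txt, d.txt, e.txt} staged={none}
After op 7 (modify a.txt): modified={a.txt, c.txt, d.txt, e.txt} staged={none}
After op 8 (modify b.txt): modified={a.txt, b.txt, c.txt, d.txt, e.txt} staged={none}
After op 9 (git add d.txt): modified={a.txt, b.txt, c.txt, e.txt} staged={d.txt}
After op 10 (modify f.txt): modified={a.txt, b.txt, c.txt, e.txt, f.txt} staged={d.txt}
After op 11 (git commit): modified={a.txt, b.txt, c.txt, e.txt, f.txt} staged={none}
After op 12 (modify d.txt): modified={a.txt, b.txt, c.txt, d.txt, e.txt, f.txt} staged={none}
After op 13 (git add c.txt): modified={a.txt, b.txt, d.txt, e.txt, f.txt} staged={c.txt}
After op 14 (git add c.txt): modified={a.txt, b.txt, d.txt, e.txt, f.txt} staged={c.txt}
After op 15 (git add c.txt): modified={a.txt, b.txt, d.txt, e.txt, f.txt} staged={c.txt}
After op 16 (modify c.txt): modified={a.txt, b.txt, c.txt, d.txt, e.txt, f.txt} staged={c.txt}
Final staged set: {c.txt} -> count=1

Answer: 1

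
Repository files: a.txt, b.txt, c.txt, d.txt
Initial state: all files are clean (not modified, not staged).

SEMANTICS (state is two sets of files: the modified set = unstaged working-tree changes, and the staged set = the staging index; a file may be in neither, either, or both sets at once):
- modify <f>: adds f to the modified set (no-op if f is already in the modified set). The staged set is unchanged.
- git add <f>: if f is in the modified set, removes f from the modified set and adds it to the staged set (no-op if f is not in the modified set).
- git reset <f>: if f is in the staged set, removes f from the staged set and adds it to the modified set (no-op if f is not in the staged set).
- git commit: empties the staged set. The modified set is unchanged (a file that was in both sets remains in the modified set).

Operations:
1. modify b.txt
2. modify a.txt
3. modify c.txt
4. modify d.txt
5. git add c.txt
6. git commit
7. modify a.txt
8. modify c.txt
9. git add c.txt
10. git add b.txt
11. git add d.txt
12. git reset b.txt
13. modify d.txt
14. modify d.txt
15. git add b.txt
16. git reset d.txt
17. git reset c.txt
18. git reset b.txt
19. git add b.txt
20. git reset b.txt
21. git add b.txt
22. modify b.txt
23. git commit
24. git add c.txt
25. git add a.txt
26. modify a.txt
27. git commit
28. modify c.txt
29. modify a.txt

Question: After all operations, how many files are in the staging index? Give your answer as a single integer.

After op 1 (modify b.txt): modified={b.txt} staged={none}
After op 2 (modify a.txt): modified={a.txt, b.txt} staged={none}
After op 3 (modify c.txt): modified={a.txt, b.txt, c.txt} staged={none}
After op 4 (modify d.txt): modified={a.txt, b.txt, c.txt, d.txt} staged={none}
After op 5 (git add c.txt): modified={a.txt, b.txt, d.txt} staged={c.txt}
After op 6 (git commit): modified={a.txt, b.txt, d.txt} staged={none}
After op 7 (modify a.txt): modified={a.txt, b.txt, d.txt} staged={none}
After op 8 (modify c.txt): modified={a.txt, b.txt, c.txt, d.txt} staged={none}
After op 9 (git add c.txt): modified={a.txt, b.txt, d.txt} staged={c.txt}
After op 10 (git add b.txt): modified={a.txt, d.txt} staged={b.txt, c.txt}
After op 11 (git add d.txt): modified={a.txt} staged={b.txt, c.txt, d.txt}
After op 12 (git reset b.txt): modified={a.txt, b.txt} staged={c.txt, d.txt}
After op 13 (modify d.txt): modified={a.txt, b.txt, d.txt} staged={c.txt, d.txt}
After op 14 (modify d.txt): modified={a.txt, b.txt, d.txt} staged={c.txt, d.txt}
After op 15 (git add b.txt): modified={a.txt, d.txt} staged={b.txt, c.txt, d.txt}
After op 16 (git reset d.txt): modified={a.txt, d.txt} staged={b.txt, c.txt}
After op 17 (git reset c.txt): modified={a.txt, c.txt, d.txt} staged={b.txt}
After op 18 (git reset b.txt): modified={a.txt, b.txt, c.txt, d.txt} staged={none}
After op 19 (git add b.txt): modified={a.txt, c.txt, d.txt} staged={b.txt}
After op 20 (git reset b.txt): modified={a.txt, b.txt, c.txt, d.txt} staged={none}
After op 21 (git add b.txt): modified={a.txt, c.txt, d.txt} staged={b.txt}
After op 22 (modify b.txt): modified={a.txt, b.txt, c.txt, d.txt} staged={b.txt}
After op 23 (git commit): modified={a.txt, b.txt, c.txt, d.txt} staged={none}
After op 24 (git add c.txt): modified={a.txt, b.txt, d.txt} staged={c.txt}
After op 25 (git add a.txt): modified={b.txt, d.txt} staged={a.txt, c.txt}
After op 26 (modify a.txt): modified={a.txt, b.txt, d.txt} staged={a.txt, c.txt}
After op 27 (git commit): modified={a.txt, b.txt, d.txt} staged={none}
After op 28 (modify c.txt): modified={a.txt, b.txt, c.txt, d.txt} staged={none}
After op 29 (modify a.txt): modified={a.txt, b.txt, c.txt, d.txt} staged={none}
Final staged set: {none} -> count=0

Answer: 0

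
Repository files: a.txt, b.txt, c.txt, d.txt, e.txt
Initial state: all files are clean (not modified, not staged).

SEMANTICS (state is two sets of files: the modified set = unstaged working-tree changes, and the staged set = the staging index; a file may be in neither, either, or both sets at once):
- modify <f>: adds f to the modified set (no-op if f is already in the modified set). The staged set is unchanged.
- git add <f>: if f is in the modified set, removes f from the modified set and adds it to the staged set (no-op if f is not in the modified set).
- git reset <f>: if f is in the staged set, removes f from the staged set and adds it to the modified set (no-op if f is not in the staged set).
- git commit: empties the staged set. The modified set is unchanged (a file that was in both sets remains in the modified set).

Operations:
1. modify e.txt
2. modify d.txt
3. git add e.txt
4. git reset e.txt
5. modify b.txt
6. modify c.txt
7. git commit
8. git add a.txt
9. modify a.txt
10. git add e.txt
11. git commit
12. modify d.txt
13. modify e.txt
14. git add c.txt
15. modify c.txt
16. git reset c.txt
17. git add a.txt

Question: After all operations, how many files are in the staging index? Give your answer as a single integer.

After op 1 (modify e.txt): modified={e.txt} staged={none}
After op 2 (modify d.txt): modified={d.txt, e.txt} staged={none}
After op 3 (git add e.txt): modified={d.txt} staged={e.txt}
After op 4 (git reset e.txt): modified={d.txt, e.txt} staged={none}
After op 5 (modify b.txt): modified={b.txt, d.txt, e.txt} staged={none}
After op 6 (modify c.txt): modified={b.txt, c.txt, d.txt, e.txt} staged={none}
After op 7 (git commit): modified={b.txt, c.txt, d.txt, e.txt} staged={none}
After op 8 (git add a.txt): modified={b.txt, c.txt, d.txt, e.txt} staged={none}
After op 9 (modify a.txt): modified={a.txt, b.txt, c.txt, d.txt, e.txt} staged={none}
After op 10 (git add e.txt): modified={a.txt, b.txt, c.txt, d.txt} staged={e.txt}
After op 11 (git commit): modified={a.txt, b.txt, c.txt, d.txt} staged={none}
After op 12 (modify d.txt): modified={a.txt, b.txt, c.txt, d.txt} staged={none}
After op 13 (modify e.txt): modified={a.txt, b.txt, c.txt, d.txt, e.txt} staged={none}
After op 14 (git add c.txt): modified={a.txt, b.txt, d.txt, e.txt} staged={c.txt}
After op 15 (modify c.txt): modified={a.txt, b.txt, c.txt, d.txt, e.txt} staged={c.txt}
After op 16 (git reset c.txt): modified={a.txt, b.txt, c.txt, d.txt, e.txt} staged={none}
After op 17 (git add a.txt): modified={b.txt, c.txt, d.txt, e.txt} staged={a.txt}
Final staged set: {a.txt} -> count=1

Answer: 1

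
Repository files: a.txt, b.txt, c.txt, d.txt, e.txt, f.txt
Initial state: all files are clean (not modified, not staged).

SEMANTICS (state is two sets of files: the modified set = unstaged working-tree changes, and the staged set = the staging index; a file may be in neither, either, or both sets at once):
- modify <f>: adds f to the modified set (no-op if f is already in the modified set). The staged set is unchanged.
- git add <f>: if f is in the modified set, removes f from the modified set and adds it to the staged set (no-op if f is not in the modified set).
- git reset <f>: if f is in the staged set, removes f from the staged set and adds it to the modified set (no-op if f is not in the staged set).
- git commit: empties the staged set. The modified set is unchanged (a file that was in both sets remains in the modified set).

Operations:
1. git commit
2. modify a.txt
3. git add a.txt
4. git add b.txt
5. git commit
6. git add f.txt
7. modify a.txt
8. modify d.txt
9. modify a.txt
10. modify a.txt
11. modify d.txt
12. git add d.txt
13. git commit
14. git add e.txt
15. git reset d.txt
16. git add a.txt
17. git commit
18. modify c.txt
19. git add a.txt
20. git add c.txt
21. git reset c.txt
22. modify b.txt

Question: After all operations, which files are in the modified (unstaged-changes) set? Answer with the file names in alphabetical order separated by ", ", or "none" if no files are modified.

Answer: b.txt, c.txt

Derivation:
After op 1 (git commit): modified={none} staged={none}
After op 2 (modify a.txt): modified={a.txt} staged={none}
After op 3 (git add a.txt): modified={none} staged={a.txt}
After op 4 (git add b.txt): modified={none} staged={a.txt}
After op 5 (git commit): modified={none} staged={none}
After op 6 (git add f.txt): modified={none} staged={none}
After op 7 (modify a.txt): modified={a.txt} staged={none}
After op 8 (modify d.txt): modified={a.txt, d.txt} staged={none}
After op 9 (modify a.txt): modified={a.txt, d.txt} staged={none}
After op 10 (modify a.txt): modified={a.txt, d.txt} staged={none}
After op 11 (modify d.txt): modified={a.txt, d.txt} staged={none}
After op 12 (git add d.txt): modified={a.txt} staged={d.txt}
After op 13 (git commit): modified={a.txt} staged={none}
After op 14 (git add e.txt): modified={a.txt} staged={none}
After op 15 (git reset d.txt): modified={a.txt} staged={none}
After op 16 (git add a.txt): modified={none} staged={a.txt}
After op 17 (git commit): modified={none} staged={none}
After op 18 (modify c.txt): modified={c.txt} staged={none}
After op 19 (git add a.txt): modified={c.txt} staged={none}
After op 20 (git add c.txt): modified={none} staged={c.txt}
After op 21 (git reset c.txt): modified={c.txt} staged={none}
After op 22 (modify b.txt): modified={b.txt, c.txt} staged={none}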